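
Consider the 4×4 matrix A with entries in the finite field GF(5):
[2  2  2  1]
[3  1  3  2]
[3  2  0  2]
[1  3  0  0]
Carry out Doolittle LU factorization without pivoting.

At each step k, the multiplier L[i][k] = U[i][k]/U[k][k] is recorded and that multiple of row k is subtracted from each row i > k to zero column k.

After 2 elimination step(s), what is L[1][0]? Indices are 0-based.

[col 0] pivot 2
  R1 -= 4*R0 → (0, 3, 0, 3)  (L[1][0] := 4)
  R2 -= 4*R0 → (0, 4, 2, 3)  (L[2][0] := 4)
  R3 -= 3*R0 → (0, 2, 4, 2)  (L[3][0] := 3)
[col 1] pivot 3
  R2 -= 3*R1 → (0, 0, 2, 4)  (L[2][1] := 3)
  R3 -= 4*R1 → (0, 0, 4, 0)  (L[3][1] := 4)

L[1][0] = 4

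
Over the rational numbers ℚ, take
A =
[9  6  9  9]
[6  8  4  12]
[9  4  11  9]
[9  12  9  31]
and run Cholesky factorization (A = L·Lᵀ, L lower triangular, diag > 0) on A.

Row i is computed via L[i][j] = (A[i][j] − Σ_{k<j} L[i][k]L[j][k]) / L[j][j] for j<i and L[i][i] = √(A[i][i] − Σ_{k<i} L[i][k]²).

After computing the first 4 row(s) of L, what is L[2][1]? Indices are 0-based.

Step 1: L[0][0] = √(9) = 3.
  L[1][0] = (6) / L[0][0] = 2.
Step 2: L[1][1] = √(4) = 2.
  L[2][0] = (9) / L[0][0] = 3.
  L[2][1] = (-2) / L[1][1] = -1.
Step 3: L[2][2] = √(1) = 1.
  L[3][0] = (9) / L[0][0] = 3.
  L[3][1] = (6) / L[1][1] = 3.
  L[3][2] = (3) / L[2][2] = 3.
Step 4: L[3][3] = √(4) = 2.

L[2][1] = -1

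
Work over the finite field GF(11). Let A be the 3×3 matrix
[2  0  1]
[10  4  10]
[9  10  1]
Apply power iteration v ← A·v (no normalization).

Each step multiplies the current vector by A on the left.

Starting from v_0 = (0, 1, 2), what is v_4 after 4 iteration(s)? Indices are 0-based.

v_4 = (1, 7, 5)

v_0 = (0, 1, 2).
v_1 = A·v_0 = (2, 2, 1).
v_2 = A·v_1 = (5, 5, 6).
v_3 = A·v_2 = (5, 9, 2).
v_4 = A·v_3 = (1, 7, 5).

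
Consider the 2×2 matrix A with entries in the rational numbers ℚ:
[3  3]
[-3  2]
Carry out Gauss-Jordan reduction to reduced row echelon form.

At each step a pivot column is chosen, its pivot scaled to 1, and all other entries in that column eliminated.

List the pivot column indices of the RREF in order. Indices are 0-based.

pivot(0,0)=3: scale R0 → (1, 1)
  clear (1,0): R1 −= (-3)R0 → (0, 5)
pivot(1,1)=5: scale R1 → (0, 1)
  clear (0,1): R0 −= (1)R1 → (1, 0)

pivot columns: 0, 1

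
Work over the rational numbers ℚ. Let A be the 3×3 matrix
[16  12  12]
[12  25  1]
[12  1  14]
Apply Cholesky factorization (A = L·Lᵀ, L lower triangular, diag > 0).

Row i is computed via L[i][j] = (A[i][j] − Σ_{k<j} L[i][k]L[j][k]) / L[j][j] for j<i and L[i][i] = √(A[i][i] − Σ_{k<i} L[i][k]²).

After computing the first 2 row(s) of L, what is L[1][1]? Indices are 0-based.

Step 1: L[0][0] = √(16) = 4.
  L[1][0] = (12) / L[0][0] = 3.
Step 2: L[1][1] = √(16) = 4.

L[1][1] = 4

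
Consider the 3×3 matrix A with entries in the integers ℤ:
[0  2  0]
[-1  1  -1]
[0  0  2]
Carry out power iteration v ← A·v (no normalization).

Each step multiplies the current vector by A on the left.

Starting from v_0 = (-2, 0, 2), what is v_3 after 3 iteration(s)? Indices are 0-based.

v_0 = (-2, 0, 2).
v_1 = A·v_0 = (0, 0, 4).
v_2 = A·v_1 = (0, -4, 8).
v_3 = A·v_2 = (-8, -12, 16).

v_3 = (-8, -12, 16)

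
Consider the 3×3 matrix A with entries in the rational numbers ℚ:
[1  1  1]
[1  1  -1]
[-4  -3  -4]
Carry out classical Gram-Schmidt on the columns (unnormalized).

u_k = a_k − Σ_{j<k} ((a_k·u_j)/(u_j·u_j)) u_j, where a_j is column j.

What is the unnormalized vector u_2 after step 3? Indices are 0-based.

Step 1: u_0 = a_0 = (1, 1, -4).
Step 2: u_1 = a_1 − (7/9)·u_0 = (2/9, 2/9, 1/9).
Step 3: u_2 = a_2 − (8/9)·u_0 − (-4)·u_1 = (1, -1, 0).

u_2 = (1, -1, 0)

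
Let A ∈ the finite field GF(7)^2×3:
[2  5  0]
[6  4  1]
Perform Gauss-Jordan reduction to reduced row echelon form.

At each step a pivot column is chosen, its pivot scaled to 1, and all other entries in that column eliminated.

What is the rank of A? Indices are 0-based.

rank = 2

step 1: normalize row 0 (÷2) = (1, 6, 0)
  row 1: subtract 6×row0 = (0, 3, 1)
step 2: normalize row 1 (÷3) = (0, 1, 5)
  row 0: subtract 6×row1 = (1, 0, 5)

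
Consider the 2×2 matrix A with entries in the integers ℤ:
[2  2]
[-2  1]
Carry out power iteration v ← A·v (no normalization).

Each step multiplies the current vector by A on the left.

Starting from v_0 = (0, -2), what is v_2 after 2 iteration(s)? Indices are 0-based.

v_0 = (0, -2).
v_1 = A·v_0 = (-4, -2).
v_2 = A·v_1 = (-12, 6).

v_2 = (-12, 6)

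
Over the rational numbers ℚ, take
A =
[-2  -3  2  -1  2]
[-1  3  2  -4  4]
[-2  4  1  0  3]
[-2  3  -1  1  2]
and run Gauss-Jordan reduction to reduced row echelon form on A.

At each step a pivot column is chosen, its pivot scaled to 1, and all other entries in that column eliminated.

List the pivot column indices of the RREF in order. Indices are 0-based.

pivot(0,0)=-2: scale R0 → (1, 3/2, -1, 1/2, -1)
  clear (1,0): R1 −= (-1)R0 → (0, 9/2, 1, -7/2, 3)
  clear (2,0): R2 −= (-2)R0 → (0, 7, -1, 1, 1)
  clear (3,0): R3 −= (-2)R0 → (0, 6, -3, 2, 0)
pivot(1,1)=9/2: scale R1 → (0, 1, 2/9, -7/9, 2/3)
  clear (0,1): R0 −= (3/2)R1 → (1, 0, -4/3, 5/3, -2)
  clear (2,1): R2 −= (7)R1 → (0, 0, -23/9, 58/9, -11/3)
  clear (3,1): R3 −= (6)R1 → (0, 0, -13/3, 20/3, -4)
pivot(2,2)=-23/9: scale R2 → (0, 0, 1, -58/23, 33/23)
  clear (0,2): R0 −= (-4/3)R2 → (1, 0, 0, -39/23, -2/23)
  clear (1,2): R1 −= (2/9)R2 → (0, 1, 0, -5/23, 8/23)
  clear (3,2): R3 −= (-13/3)R2 → (0, 0, 0, -98/23, 51/23)
pivot(3,3)=-98/23: scale R3 → (0, 0, 0, 1, -51/98)
  clear (0,3): R0 −= (-39/23)R3 → (1, 0, 0, 0, -95/98)
  clear (1,3): R1 −= (-5/23)R3 → (0, 1, 0, 0, 23/98)
  clear (2,3): R2 −= (-58/23)R3 → (0, 0, 1, 0, 6/49)

pivot columns: 0, 1, 2, 3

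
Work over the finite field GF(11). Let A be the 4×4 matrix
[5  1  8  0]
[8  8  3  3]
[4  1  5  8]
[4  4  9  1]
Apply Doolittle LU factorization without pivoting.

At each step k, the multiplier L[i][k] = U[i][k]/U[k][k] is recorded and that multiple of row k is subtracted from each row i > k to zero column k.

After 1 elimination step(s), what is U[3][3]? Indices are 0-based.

U[3][3] = 1

Step 1: pivot at (0,0) is 5.
  row1 ← row1 − (6)·row0  ⇒  L[1][0]=6, U row1=(0, 2, 10, 3)
  row2 ← row2 − (3)·row0  ⇒  L[2][0]=3, U row2=(0, 9, 3, 8)
  row3 ← row3 − (3)·row0  ⇒  L[3][0]=3, U row3=(0, 1, 7, 1)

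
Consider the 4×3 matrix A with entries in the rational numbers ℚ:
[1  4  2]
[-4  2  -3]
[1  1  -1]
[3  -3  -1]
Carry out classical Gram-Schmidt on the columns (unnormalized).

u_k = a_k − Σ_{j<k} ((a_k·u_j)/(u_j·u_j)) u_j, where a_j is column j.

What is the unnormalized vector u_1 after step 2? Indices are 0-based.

Step 1: u_0 = a_0 = (1, -4, 1, 3).
Step 2: u_1 = a_1 − (-4/9)·u_0 = (40/9, 2/9, 13/9, -5/3).

u_1 = (40/9, 2/9, 13/9, -5/3)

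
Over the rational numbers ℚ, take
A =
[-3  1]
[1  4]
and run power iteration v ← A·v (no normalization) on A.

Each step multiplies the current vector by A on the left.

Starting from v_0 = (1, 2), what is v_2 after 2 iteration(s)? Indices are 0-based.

v_2 = (12, 35)

v_0 = (1, 2).
v_1 = A·v_0 = (-1, 9).
v_2 = A·v_1 = (12, 35).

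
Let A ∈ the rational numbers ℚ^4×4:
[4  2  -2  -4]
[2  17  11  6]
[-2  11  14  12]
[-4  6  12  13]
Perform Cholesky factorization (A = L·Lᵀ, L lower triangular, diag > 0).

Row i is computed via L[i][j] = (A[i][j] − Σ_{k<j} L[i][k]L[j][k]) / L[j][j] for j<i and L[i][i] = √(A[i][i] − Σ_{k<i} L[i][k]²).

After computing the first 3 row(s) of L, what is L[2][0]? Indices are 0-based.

Step 1: L[0][0] = √(4) = 2.
  L[1][0] = (2) / L[0][0] = 1.
Step 2: L[1][1] = √(16) = 4.
  L[2][0] = (-2) / L[0][0] = -1.
  L[2][1] = (12) / L[1][1] = 3.
Step 3: L[2][2] = √(4) = 2.

L[2][0] = -1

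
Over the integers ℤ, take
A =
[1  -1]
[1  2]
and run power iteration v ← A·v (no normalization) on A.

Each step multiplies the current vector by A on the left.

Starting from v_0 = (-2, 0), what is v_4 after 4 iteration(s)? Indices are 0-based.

v_0 = (-2, 0).
v_1 = A·v_0 = (-2, -2).
v_2 = A·v_1 = (0, -6).
v_3 = A·v_2 = (6, -12).
v_4 = A·v_3 = (18, -18).

v_4 = (18, -18)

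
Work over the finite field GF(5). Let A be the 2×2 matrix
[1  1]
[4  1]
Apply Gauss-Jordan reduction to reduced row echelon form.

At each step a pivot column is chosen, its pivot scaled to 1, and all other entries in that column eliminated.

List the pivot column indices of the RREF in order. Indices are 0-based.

pivot columns: 0, 1

pivot(0,0)=1: scale R0 → (1, 1)
  clear (1,0): R1 −= (4)R0 → (0, 2)
pivot(1,1)=2: scale R1 → (0, 1)
  clear (0,1): R0 −= (1)R1 → (1, 0)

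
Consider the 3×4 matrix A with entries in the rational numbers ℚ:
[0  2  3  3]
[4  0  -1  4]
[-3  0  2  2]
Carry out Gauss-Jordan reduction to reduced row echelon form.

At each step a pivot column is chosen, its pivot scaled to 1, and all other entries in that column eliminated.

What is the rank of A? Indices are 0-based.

rank = 3

[1] R0 <-> R1
[1] R0 /= 4  ⇒  (1, 0, -1/4, 1)
     R2 -= -3·R0  ⇒  (0, 0, 5/4, 5)
[2] R1 /= 2  ⇒  (0, 1, 3/2, 3/2)
[3] R2 /= 5/4  ⇒  (0, 0, 1, 4)
     R0 -= -1/4·R2  ⇒  (1, 0, 0, 2)
     R1 -= 3/2·R2  ⇒  (0, 1, 0, -9/2)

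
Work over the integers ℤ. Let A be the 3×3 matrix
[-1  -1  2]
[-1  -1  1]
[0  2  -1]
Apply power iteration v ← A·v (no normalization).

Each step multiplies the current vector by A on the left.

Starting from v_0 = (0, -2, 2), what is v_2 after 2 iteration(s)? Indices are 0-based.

v_0 = (0, -2, 2).
v_1 = A·v_0 = (6, 4, -6).
v_2 = A·v_1 = (-22, -16, 14).

v_2 = (-22, -16, 14)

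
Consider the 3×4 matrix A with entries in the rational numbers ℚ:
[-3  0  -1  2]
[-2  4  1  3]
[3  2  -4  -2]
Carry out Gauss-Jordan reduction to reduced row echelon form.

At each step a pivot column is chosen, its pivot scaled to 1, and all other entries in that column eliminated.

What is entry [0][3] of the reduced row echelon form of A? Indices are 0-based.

step 1: normalize row 0 (÷-3) = (1, 0, 1/3, -2/3)
  row 1: subtract -2×row0 = (0, 4, 5/3, 5/3)
  row 2: subtract 3×row0 = (0, 2, -5, 0)
step 2: normalize row 1 (÷4) = (0, 1, 5/12, 5/12)
  row 2: subtract 2×row1 = (0, 0, -35/6, -5/6)
step 3: normalize row 2 (÷-35/6) = (0, 0, 1, 1/7)
  row 0: subtract 1/3×row2 = (1, 0, 0, -5/7)
  row 1: subtract 5/12×row2 = (0, 1, 0, 5/14)

M[0][3] = -5/7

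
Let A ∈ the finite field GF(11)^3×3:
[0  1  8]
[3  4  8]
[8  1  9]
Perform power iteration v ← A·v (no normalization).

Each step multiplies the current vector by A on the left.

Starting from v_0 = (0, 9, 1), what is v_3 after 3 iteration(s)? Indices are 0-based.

v_0 = (0, 9, 1).
v_1 = A·v_0 = (6, 0, 7).
v_2 = A·v_1 = (1, 8, 1).
v_3 = A·v_2 = (5, 10, 3).

v_3 = (5, 10, 3)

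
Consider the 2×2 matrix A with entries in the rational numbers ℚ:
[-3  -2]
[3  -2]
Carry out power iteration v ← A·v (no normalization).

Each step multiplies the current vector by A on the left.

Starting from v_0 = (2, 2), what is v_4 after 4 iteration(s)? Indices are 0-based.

v_4 = (-262, -322)

v_0 = (2, 2).
v_1 = A·v_0 = (-10, 2).
v_2 = A·v_1 = (26, -34).
v_3 = A·v_2 = (-10, 146).
v_4 = A·v_3 = (-262, -322).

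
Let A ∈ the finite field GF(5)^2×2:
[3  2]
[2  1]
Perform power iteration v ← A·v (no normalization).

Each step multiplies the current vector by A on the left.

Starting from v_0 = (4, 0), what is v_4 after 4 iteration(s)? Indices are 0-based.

v_0 = (4, 0).
v_1 = A·v_0 = (2, 3).
v_2 = A·v_1 = (2, 2).
v_3 = A·v_2 = (0, 1).
v_4 = A·v_3 = (2, 1).

v_4 = (2, 1)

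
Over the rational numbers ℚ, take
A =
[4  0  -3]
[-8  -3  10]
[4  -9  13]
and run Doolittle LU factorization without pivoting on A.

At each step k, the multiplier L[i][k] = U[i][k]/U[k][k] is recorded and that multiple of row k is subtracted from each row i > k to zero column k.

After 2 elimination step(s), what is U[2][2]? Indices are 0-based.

[col 0] pivot 4
  R1 -= -2*R0 → (0, -3, 4)  (L[1][0] := -2)
  R2 -= 1*R0 → (0, -9, 16)  (L[2][0] := 1)
[col 1] pivot -3
  R2 -= 3*R1 → (0, 0, 4)  (L[2][1] := 3)

U[2][2] = 4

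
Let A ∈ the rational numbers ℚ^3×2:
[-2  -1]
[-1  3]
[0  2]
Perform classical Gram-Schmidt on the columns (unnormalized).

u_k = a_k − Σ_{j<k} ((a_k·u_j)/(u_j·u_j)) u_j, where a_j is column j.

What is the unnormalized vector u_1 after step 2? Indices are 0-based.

u_1 = (-7/5, 14/5, 2)

Step 1: u_0 = a_0 = (-2, -1, 0).
Step 2: u_1 = a_1 − (-1/5)·u_0 = (-7/5, 14/5, 2).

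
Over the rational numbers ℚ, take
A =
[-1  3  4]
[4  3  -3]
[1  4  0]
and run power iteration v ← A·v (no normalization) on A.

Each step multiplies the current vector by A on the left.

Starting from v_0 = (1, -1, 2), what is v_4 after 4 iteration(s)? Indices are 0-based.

v_4 = (-99, -177, -187)

v_0 = (1, -1, 2).
v_1 = A·v_0 = (4, -5, -3).
v_2 = A·v_1 = (-31, 10, -16).
v_3 = A·v_2 = (-3, -46, 9).
v_4 = A·v_3 = (-99, -177, -187).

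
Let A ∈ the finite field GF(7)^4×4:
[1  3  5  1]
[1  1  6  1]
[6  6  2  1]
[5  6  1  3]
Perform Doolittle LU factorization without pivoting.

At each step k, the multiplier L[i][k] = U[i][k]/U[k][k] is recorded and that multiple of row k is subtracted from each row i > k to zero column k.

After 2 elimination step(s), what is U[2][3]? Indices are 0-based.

U[2][3] = 2

k=0: U[0][0]=1
  eliminate (1,0): mult=1, new row 1: (0, 5, 1, 0); set L[1][0]=1
  eliminate (2,0): mult=6, new row 2: (0, 2, 0, 2); set L[2][0]=6
  eliminate (3,0): mult=5, new row 3: (0, 5, 4, 5); set L[3][0]=5
k=1: U[1][1]=5
  eliminate (2,1): mult=6, new row 2: (0, 0, 1, 2); set L[2][1]=6
  eliminate (3,1): mult=1, new row 3: (0, 0, 3, 5); set L[3][1]=1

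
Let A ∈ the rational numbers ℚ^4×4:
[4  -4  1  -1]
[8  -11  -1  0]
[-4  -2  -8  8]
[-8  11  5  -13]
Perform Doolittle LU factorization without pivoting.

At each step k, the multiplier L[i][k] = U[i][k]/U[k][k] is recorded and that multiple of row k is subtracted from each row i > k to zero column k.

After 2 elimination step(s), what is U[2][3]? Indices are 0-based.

[col 0] pivot 4
  R1 -= 2*R0 → (0, -3, -3, 2)  (L[1][0] := 2)
  R2 -= -1*R0 → (0, -6, -7, 7)  (L[2][0] := -1)
  R3 -= -2*R0 → (0, 3, 7, -15)  (L[3][0] := -2)
[col 1] pivot -3
  R2 -= 2*R1 → (0, 0, -1, 3)  (L[2][1] := 2)
  R3 -= -1*R1 → (0, 0, 4, -13)  (L[3][1] := -1)

U[2][3] = 3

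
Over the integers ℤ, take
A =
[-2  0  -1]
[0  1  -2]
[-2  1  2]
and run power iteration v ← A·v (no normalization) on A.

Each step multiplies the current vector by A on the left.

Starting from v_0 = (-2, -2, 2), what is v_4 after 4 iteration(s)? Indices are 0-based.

v_4 = (-42, -34, -46)

v_0 = (-2, -2, 2).
v_1 = A·v_0 = (2, -6, 6).
v_2 = A·v_1 = (-10, -18, 2).
v_3 = A·v_2 = (18, -22, 6).
v_4 = A·v_3 = (-42, -34, -46).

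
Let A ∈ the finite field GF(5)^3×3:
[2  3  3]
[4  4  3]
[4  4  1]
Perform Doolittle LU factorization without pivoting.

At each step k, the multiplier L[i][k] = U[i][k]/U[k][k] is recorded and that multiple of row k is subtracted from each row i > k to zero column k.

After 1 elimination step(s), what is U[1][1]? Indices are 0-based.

[col 0] pivot 2
  R1 -= 2*R0 → (0, 3, 2)  (L[1][0] := 2)
  R2 -= 2*R0 → (0, 3, 0)  (L[2][0] := 2)

U[1][1] = 3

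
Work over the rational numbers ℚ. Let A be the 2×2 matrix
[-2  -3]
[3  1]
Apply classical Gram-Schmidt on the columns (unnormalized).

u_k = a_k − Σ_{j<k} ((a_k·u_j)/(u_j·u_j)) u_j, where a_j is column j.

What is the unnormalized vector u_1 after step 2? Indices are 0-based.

Step 1: u_0 = a_0 = (-2, 3).
Step 2: u_1 = a_1 − (9/13)·u_0 = (-21/13, -14/13).

u_1 = (-21/13, -14/13)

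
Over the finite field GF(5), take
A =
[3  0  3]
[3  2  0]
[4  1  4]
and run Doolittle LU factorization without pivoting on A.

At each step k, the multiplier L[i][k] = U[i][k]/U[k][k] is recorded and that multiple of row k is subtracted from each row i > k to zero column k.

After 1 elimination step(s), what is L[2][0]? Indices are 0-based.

Step 1: pivot at (0,0) is 3.
  row1 ← row1 − (1)·row0  ⇒  L[1][0]=1, U row1=(0, 2, 2)
  row2 ← row2 − (3)·row0  ⇒  L[2][0]=3, U row2=(0, 1, 0)

L[2][0] = 3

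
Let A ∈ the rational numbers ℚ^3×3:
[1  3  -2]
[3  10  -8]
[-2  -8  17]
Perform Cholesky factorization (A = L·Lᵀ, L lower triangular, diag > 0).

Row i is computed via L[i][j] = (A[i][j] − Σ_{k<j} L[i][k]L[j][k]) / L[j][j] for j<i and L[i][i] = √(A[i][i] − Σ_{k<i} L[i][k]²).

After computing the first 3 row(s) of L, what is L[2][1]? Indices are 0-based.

Step 1: L[0][0] = √(1) = 1.
  L[1][0] = (3) / L[0][0] = 3.
Step 2: L[1][1] = √(1) = 1.
  L[2][0] = (-2) / L[0][0] = -2.
  L[2][1] = (-2) / L[1][1] = -2.
Step 3: L[2][2] = √(9) = 3.

L[2][1] = -2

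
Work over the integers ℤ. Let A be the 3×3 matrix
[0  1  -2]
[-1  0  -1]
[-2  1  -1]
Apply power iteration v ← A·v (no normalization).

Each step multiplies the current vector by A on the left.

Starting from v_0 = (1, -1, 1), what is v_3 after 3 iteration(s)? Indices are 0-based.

v_0 = (1, -1, 1).
v_1 = A·v_0 = (-3, -2, -4).
v_2 = A·v_1 = (6, 7, 8).
v_3 = A·v_2 = (-9, -14, -13).

v_3 = (-9, -14, -13)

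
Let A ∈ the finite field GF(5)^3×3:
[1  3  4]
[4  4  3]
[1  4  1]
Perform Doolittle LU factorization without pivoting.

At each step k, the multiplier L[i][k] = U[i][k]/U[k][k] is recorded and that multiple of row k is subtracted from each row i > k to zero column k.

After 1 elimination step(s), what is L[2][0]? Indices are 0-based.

Step 1: pivot at (0,0) is 1.
  row1 ← row1 − (4)·row0  ⇒  L[1][0]=4, U row1=(0, 2, 2)
  row2 ← row2 − (1)·row0  ⇒  L[2][0]=1, U row2=(0, 1, 2)

L[2][0] = 1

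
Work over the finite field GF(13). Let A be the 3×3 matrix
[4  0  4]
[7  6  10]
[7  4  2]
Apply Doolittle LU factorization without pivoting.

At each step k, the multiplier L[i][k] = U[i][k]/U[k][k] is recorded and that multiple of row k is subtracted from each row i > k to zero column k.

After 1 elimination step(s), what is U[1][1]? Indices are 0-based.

U[1][1] = 6

Step 1: pivot at (0,0) is 4.
  row1 ← row1 − (5)·row0  ⇒  L[1][0]=5, U row1=(0, 6, 3)
  row2 ← row2 − (5)·row0  ⇒  L[2][0]=5, U row2=(0, 4, 8)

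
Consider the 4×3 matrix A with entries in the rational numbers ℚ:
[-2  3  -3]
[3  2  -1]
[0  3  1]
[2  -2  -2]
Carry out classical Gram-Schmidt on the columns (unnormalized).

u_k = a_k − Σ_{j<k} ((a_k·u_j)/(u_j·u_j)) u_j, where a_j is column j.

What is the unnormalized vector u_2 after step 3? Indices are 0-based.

Step 1: u_0 = a_0 = (-2, 3, 0, 2).
Step 2: u_1 = a_1 − (-4/17)·u_0 = (43/17, 46/17, 3, -26/17).
Step 3: u_2 = a_2 − (-1/17)·u_0 − (-12/71)·u_1 = (-191/71, -26/71, 107/71, -152/71).

u_2 = (-191/71, -26/71, 107/71, -152/71)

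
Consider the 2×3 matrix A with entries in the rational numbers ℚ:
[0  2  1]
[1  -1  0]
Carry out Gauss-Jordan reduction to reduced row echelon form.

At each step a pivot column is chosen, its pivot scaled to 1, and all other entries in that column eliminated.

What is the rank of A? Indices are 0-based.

step 1: exchange rows 0,1
step 1: normalize row 0 (÷1) = (1, -1, 0)
step 2: normalize row 1 (÷2) = (0, 1, 1/2)
  row 0: subtract -1×row1 = (1, 0, 1/2)

rank = 2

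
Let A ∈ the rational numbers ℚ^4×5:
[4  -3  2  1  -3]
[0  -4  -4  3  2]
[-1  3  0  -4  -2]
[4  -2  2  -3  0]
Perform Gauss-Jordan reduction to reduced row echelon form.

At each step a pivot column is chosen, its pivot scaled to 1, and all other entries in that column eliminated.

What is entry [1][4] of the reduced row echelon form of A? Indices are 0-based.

M[1][4] = -161/29

step 1: normalize row 0 (÷4) = (1, -3/4, 1/2, 1/4, -3/4)
  row 2: subtract -1×row0 = (0, 9/4, 1/2, -15/4, -11/4)
  row 3: subtract 4×row0 = (0, 1, 0, -4, 3)
step 2: normalize row 1 (÷-4) = (0, 1, 1, -3/4, -1/2)
  row 0: subtract -3/4×row1 = (1, 0, 5/4, -5/16, -9/8)
  row 2: subtract 9/4×row1 = (0, 0, -7/4, -33/16, -13/8)
  row 3: subtract 1×row1 = (0, 0, -1, -13/4, 7/2)
step 3: normalize row 2 (÷-7/4) = (0, 0, 1, 33/28, 13/14)
  row 0: subtract 5/4×row2 = (1, 0, 0, -25/14, -16/7)
  row 1: subtract 1×row2 = (0, 1, 0, -27/14, -10/7)
  row 3: subtract -1×row2 = (0, 0, 0, -29/14, 31/7)
step 4: normalize row 3 (÷-29/14) = (0, 0, 0, 1, -62/29)
  row 0: subtract -25/14×row3 = (1, 0, 0, 0, -177/29)
  row 1: subtract -27/14×row3 = (0, 1, 0, 0, -161/29)
  row 2: subtract 33/28×row3 = (0, 0, 1, 0, 100/29)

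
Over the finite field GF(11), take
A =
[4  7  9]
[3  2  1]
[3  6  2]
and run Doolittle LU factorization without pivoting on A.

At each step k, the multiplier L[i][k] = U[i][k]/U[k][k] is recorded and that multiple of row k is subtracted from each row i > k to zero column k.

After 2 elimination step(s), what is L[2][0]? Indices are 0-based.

L[2][0] = 9

[col 0] pivot 4
  R1 -= 9*R0 → (0, 5, 8)  (L[1][0] := 9)
  R2 -= 9*R0 → (0, 9, 9)  (L[2][0] := 9)
[col 1] pivot 5
  R2 -= 4*R1 → (0, 0, 10)  (L[2][1] := 4)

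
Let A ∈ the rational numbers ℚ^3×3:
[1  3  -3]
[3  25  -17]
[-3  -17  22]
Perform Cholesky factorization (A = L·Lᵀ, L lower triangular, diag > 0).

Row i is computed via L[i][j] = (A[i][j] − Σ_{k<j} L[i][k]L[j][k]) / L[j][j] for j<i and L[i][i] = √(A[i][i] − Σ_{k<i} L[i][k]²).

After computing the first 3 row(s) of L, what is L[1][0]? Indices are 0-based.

Step 1: L[0][0] = √(1) = 1.
  L[1][0] = (3) / L[0][0] = 3.
Step 2: L[1][1] = √(16) = 4.
  L[2][0] = (-3) / L[0][0] = -3.
  L[2][1] = (-8) / L[1][1] = -2.
Step 3: L[2][2] = √(9) = 3.

L[1][0] = 3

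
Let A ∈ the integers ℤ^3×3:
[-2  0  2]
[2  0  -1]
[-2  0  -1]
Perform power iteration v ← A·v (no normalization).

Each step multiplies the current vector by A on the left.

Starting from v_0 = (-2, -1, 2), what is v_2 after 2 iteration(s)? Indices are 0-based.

v_2 = (-12, 14, -18)

v_0 = (-2, -1, 2).
v_1 = A·v_0 = (8, -6, 2).
v_2 = A·v_1 = (-12, 14, -18).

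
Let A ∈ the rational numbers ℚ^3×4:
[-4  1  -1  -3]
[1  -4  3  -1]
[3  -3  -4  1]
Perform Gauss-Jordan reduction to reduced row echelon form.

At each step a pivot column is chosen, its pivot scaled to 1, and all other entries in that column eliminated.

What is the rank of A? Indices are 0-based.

rank = 3

step 1: normalize row 0 (÷-4) = (1, -1/4, 1/4, 3/4)
  row 1: subtract 1×row0 = (0, -15/4, 11/4, -7/4)
  row 2: subtract 3×row0 = (0, -9/4, -19/4, -5/4)
step 2: normalize row 1 (÷-15/4) = (0, 1, -11/15, 7/15)
  row 0: subtract -1/4×row1 = (1, 0, 1/15, 13/15)
  row 2: subtract -9/4×row1 = (0, 0, -32/5, -1/5)
step 3: normalize row 2 (÷-32/5) = (0, 0, 1, 1/32)
  row 0: subtract 1/15×row2 = (1, 0, 0, 83/96)
  row 1: subtract -11/15×row2 = (0, 1, 0, 47/96)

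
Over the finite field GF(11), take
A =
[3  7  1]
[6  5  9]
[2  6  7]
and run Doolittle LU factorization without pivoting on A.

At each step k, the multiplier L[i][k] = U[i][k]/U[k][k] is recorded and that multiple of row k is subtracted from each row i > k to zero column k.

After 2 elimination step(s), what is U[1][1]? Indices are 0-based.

[col 0] pivot 3
  R1 -= 2*R0 → (0, 2, 7)  (L[1][0] := 2)
  R2 -= 8*R0 → (0, 5, 10)  (L[2][0] := 8)
[col 1] pivot 2
  R2 -= 8*R1 → (0, 0, 9)  (L[2][1] := 8)

U[1][1] = 2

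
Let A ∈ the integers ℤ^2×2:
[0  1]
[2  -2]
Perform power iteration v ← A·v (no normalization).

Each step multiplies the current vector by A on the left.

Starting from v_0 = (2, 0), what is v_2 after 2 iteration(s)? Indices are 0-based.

v_0 = (2, 0).
v_1 = A·v_0 = (0, 4).
v_2 = A·v_1 = (4, -8).

v_2 = (4, -8)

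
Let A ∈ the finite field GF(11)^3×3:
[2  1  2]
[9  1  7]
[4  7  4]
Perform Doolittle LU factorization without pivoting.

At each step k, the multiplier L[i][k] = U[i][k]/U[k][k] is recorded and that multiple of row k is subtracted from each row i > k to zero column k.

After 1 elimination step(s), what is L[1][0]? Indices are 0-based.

L[1][0] = 10

k=0: U[0][0]=2
  eliminate (1,0): mult=10, new row 1: (0, 2, 9); set L[1][0]=10
  eliminate (2,0): mult=2, new row 2: (0, 5, 0); set L[2][0]=2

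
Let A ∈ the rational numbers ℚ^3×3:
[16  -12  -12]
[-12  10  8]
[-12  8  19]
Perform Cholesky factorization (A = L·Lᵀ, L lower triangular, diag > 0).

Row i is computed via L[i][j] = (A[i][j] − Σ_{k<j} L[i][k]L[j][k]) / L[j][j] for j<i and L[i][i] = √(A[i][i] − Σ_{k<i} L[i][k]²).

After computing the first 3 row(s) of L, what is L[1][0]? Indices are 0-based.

L[1][0] = -3

Step 1: L[0][0] = √(16) = 4.
  L[1][0] = (-12) / L[0][0] = -3.
Step 2: L[1][1] = √(1) = 1.
  L[2][0] = (-12) / L[0][0] = -3.
  L[2][1] = (-1) / L[1][1] = -1.
Step 3: L[2][2] = √(9) = 3.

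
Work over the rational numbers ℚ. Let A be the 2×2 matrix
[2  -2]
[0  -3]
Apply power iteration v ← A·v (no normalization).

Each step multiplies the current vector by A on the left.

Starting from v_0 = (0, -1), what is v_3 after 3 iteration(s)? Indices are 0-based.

v_0 = (0, -1).
v_1 = A·v_0 = (2, 3).
v_2 = A·v_1 = (-2, -9).
v_3 = A·v_2 = (14, 27).

v_3 = (14, 27)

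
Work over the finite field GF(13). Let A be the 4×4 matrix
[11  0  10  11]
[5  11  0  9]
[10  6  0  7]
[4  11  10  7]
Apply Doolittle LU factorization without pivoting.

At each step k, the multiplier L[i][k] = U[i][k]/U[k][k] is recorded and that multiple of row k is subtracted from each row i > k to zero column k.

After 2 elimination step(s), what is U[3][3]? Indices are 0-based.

U[3][3] = 12

[col 0] pivot 11
  R1 -= 4*R0 → (0, 11, 12, 4)  (L[1][0] := 4)
  R2 -= 8*R0 → (0, 6, 11, 10)  (L[2][0] := 8)
  R3 -= 11*R0 → (0, 11, 4, 3)  (L[3][0] := 11)
[col 1] pivot 11
  R2 -= 10*R1 → (0, 0, 8, 9)  (L[2][1] := 10)
  R3 -= 1*R1 → (0, 0, 5, 12)  (L[3][1] := 1)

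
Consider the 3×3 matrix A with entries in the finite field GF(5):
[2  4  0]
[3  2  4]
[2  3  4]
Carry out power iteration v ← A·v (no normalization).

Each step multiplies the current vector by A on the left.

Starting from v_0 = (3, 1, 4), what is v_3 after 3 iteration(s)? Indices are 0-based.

v_3 = (2, 1, 2)

v_0 = (3, 1, 4).
v_1 = A·v_0 = (0, 2, 0).
v_2 = A·v_1 = (3, 4, 1).
v_3 = A·v_2 = (2, 1, 2).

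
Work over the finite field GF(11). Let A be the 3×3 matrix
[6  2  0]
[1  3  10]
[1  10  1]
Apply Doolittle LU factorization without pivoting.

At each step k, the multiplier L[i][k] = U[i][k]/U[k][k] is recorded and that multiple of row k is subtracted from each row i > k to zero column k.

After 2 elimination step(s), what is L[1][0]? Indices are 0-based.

L[1][0] = 2

Step 1: pivot at (0,0) is 6.
  row1 ← row1 − (2)·row0  ⇒  L[1][0]=2, U row1=(0, 10, 10)
  row2 ← row2 − (2)·row0  ⇒  L[2][0]=2, U row2=(0, 6, 1)
Step 2: pivot at (1,1) is 10.
  row2 ← row2 − (5)·row1  ⇒  L[2][1]=5, U row2=(0, 0, 6)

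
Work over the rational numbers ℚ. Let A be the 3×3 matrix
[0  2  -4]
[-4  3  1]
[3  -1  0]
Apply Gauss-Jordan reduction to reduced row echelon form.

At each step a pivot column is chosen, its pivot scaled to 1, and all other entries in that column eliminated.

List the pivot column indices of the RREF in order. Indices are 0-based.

[1] R0 <-> R1
[1] R0 /= -4  ⇒  (1, -3/4, -1/4)
     R2 -= 3·R0  ⇒  (0, 5/4, 3/4)
[2] R1 /= 2  ⇒  (0, 1, -2)
     R0 -= -3/4·R1  ⇒  (1, 0, -7/4)
     R2 -= 5/4·R1  ⇒  (0, 0, 13/4)
[3] R2 /= 13/4  ⇒  (0, 0, 1)
     R0 -= -7/4·R2  ⇒  (1, 0, 0)
     R1 -= -2·R2  ⇒  (0, 1, 0)

pivot columns: 0, 1, 2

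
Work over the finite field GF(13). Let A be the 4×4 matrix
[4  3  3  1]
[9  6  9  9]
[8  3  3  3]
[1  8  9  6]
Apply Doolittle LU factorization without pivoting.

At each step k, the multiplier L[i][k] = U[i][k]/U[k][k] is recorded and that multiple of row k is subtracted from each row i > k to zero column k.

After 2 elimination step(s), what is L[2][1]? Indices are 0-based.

L[2][1] = 4

[col 0] pivot 4
  R1 -= 12*R0 → (0, 9, 12, 10)  (L[1][0] := 12)
  R2 -= 2*R0 → (0, 10, 10, 1)  (L[2][0] := 2)
  R3 -= 10*R0 → (0, 4, 5, 9)  (L[3][0] := 10)
[col 1] pivot 9
  R2 -= 4*R1 → (0, 0, 1, 0)  (L[2][1] := 4)
  R3 -= 12*R1 → (0, 0, 4, 6)  (L[3][1] := 12)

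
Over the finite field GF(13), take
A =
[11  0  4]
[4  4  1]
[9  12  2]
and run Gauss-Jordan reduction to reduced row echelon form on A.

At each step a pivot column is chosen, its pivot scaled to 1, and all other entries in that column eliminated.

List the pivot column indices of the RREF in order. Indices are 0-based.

pivot columns: 0, 1, 2

[1] R0 /= 11  ⇒  (1, 0, 11)
     R1 -= 4·R0  ⇒  (0, 4, 9)
     R2 -= 9·R0  ⇒  (0, 12, 7)
[2] R1 /= 4  ⇒  (0, 1, 12)
     R2 -= 12·R1  ⇒  (0, 0, 6)
[3] R2 /= 6  ⇒  (0, 0, 1)
     R0 -= 11·R2  ⇒  (1, 0, 0)
     R1 -= 12·R2  ⇒  (0, 1, 0)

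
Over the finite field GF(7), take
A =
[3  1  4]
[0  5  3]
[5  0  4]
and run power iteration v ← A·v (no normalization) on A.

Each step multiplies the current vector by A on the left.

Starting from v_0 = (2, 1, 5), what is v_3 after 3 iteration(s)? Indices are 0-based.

v_3 = (4, 0, 4)

v_0 = (2, 1, 5).
v_1 = A·v_0 = (6, 6, 2).
v_2 = A·v_1 = (4, 1, 3).
v_3 = A·v_2 = (4, 0, 4).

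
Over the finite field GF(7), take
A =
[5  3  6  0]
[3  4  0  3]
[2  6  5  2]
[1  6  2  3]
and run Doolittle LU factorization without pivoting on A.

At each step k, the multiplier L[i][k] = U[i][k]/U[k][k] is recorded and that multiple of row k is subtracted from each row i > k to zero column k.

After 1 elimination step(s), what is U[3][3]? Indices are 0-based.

[col 0] pivot 5
  R1 -= 2*R0 → (0, 5, 2, 3)  (L[1][0] := 2)
  R2 -= 6*R0 → (0, 2, 4, 2)  (L[2][0] := 6)
  R3 -= 3*R0 → (0, 4, 5, 3)  (L[3][0] := 3)

U[3][3] = 3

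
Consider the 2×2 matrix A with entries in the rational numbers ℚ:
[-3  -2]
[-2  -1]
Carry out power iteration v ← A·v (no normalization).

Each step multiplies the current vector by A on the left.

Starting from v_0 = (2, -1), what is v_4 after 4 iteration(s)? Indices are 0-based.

v_4 = (322, 199)

v_0 = (2, -1).
v_1 = A·v_0 = (-4, -3).
v_2 = A·v_1 = (18, 11).
v_3 = A·v_2 = (-76, -47).
v_4 = A·v_3 = (322, 199).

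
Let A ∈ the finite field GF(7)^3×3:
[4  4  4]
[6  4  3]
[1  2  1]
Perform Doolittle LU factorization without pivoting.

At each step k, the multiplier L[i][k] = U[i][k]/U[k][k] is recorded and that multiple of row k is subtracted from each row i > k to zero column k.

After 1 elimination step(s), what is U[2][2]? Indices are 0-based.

U[2][2] = 0

k=0: U[0][0]=4
  eliminate (1,0): mult=5, new row 1: (0, 5, 4); set L[1][0]=5
  eliminate (2,0): mult=2, new row 2: (0, 1, 0); set L[2][0]=2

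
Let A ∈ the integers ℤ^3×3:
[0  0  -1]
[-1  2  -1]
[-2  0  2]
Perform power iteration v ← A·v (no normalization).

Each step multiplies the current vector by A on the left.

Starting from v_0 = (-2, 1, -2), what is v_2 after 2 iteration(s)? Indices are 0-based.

v_2 = (0, 10, -4)

v_0 = (-2, 1, -2).
v_1 = A·v_0 = (2, 6, 0).
v_2 = A·v_1 = (0, 10, -4).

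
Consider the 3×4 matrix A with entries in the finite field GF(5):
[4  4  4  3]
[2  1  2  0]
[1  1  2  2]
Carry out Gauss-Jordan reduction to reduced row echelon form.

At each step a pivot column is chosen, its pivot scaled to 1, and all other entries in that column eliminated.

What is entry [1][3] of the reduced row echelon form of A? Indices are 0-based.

M[1][3] = 4

[1] R0 /= 4  ⇒  (1, 1, 1, 2)
     R1 -= 2·R0  ⇒  (0, 4, 0, 1)
     R2 -= 1·R0  ⇒  (0, 0, 1, 0)
[2] R1 /= 4  ⇒  (0, 1, 0, 4)
     R0 -= 1·R1  ⇒  (1, 0, 1, 3)
[3] R2 /= 1  ⇒  (0, 0, 1, 0)
     R0 -= 1·R2  ⇒  (1, 0, 0, 3)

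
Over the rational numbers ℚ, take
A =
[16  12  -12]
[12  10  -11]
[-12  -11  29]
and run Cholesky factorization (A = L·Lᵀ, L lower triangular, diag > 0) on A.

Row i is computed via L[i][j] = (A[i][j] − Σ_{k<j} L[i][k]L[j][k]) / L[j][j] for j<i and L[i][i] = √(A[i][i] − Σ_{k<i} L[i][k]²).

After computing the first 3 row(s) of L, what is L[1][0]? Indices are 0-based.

L[1][0] = 3

Step 1: L[0][0] = √(16) = 4.
  L[1][0] = (12) / L[0][0] = 3.
Step 2: L[1][1] = √(1) = 1.
  L[2][0] = (-12) / L[0][0] = -3.
  L[2][1] = (-2) / L[1][1] = -2.
Step 3: L[2][2] = √(16) = 4.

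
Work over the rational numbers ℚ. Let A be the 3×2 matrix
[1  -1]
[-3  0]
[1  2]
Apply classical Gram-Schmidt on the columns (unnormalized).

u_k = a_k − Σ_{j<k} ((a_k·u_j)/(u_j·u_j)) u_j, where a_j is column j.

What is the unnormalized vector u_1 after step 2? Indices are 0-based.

Step 1: u_0 = a_0 = (1, -3, 1).
Step 2: u_1 = a_1 − (1/11)·u_0 = (-12/11, 3/11, 21/11).

u_1 = (-12/11, 3/11, 21/11)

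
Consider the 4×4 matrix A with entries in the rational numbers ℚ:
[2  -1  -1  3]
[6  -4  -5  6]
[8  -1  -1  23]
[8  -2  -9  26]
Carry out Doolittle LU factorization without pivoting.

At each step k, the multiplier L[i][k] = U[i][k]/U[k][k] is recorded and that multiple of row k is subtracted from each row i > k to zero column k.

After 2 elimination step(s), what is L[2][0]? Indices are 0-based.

L[2][0] = 4

[col 0] pivot 2
  R1 -= 3*R0 → (0, -1, -2, -3)  (L[1][0] := 3)
  R2 -= 4*R0 → (0, 3, 3, 11)  (L[2][0] := 4)
  R3 -= 4*R0 → (0, 2, -5, 14)  (L[3][0] := 4)
[col 1] pivot -1
  R2 -= -3*R1 → (0, 0, -3, 2)  (L[2][1] := -3)
  R3 -= -2*R1 → (0, 0, -9, 8)  (L[3][1] := -2)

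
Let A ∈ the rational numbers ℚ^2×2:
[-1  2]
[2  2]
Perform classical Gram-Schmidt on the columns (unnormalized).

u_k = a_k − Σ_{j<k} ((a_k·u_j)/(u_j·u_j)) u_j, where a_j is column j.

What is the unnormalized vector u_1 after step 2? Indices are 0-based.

u_1 = (12/5, 6/5)

Step 1: u_0 = a_0 = (-1, 2).
Step 2: u_1 = a_1 − (2/5)·u_0 = (12/5, 6/5).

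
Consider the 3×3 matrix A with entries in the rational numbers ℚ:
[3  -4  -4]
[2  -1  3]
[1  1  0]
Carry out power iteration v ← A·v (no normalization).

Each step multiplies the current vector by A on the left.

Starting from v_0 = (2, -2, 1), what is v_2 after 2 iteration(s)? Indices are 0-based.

v_0 = (2, -2, 1).
v_1 = A·v_0 = (10, 9, 0).
v_2 = A·v_1 = (-6, 11, 19).

v_2 = (-6, 11, 19)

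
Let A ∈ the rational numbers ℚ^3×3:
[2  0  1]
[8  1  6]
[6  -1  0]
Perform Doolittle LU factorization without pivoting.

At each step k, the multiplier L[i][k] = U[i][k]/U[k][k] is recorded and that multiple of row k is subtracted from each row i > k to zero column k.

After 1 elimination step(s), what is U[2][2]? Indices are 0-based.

U[2][2] = -3

k=0: U[0][0]=2
  eliminate (1,0): mult=4, new row 1: (0, 1, 2); set L[1][0]=4
  eliminate (2,0): mult=3, new row 2: (0, -1, -3); set L[2][0]=3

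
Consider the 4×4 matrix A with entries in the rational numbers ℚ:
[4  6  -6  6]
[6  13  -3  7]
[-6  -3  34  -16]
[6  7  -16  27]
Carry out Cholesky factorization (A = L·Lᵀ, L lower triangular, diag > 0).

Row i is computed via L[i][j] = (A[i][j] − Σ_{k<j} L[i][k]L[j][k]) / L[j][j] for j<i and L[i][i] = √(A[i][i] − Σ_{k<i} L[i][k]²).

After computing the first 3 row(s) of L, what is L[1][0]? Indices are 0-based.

L[1][0] = 3

Step 1: L[0][0] = √(4) = 2.
  L[1][0] = (6) / L[0][0] = 3.
Step 2: L[1][1] = √(4) = 2.
  L[2][0] = (-6) / L[0][0] = -3.
  L[2][1] = (6) / L[1][1] = 3.
Step 3: L[2][2] = √(16) = 4.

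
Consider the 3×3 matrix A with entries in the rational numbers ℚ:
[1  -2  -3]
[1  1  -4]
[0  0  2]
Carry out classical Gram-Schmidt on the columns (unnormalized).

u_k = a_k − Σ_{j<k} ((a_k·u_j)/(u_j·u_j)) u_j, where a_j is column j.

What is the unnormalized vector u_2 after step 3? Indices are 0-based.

Step 1: u_0 = a_0 = (1, 1, 0).
Step 2: u_1 = a_1 − (-1/2)·u_0 = (-3/2, 3/2, 0).
Step 3: u_2 = a_2 − (-7/2)·u_0 − (-1/3)·u_1 = (0, 0, 2).

u_2 = (0, 0, 2)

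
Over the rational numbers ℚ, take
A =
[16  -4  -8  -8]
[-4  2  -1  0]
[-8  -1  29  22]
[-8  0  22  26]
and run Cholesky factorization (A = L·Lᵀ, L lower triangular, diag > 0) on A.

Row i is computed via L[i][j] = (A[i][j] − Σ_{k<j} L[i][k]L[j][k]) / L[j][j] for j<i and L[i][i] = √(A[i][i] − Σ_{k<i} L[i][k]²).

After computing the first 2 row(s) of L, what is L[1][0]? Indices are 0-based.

Step 1: L[0][0] = √(16) = 4.
  L[1][0] = (-4) / L[0][0] = -1.
Step 2: L[1][1] = √(1) = 1.

L[1][0] = -1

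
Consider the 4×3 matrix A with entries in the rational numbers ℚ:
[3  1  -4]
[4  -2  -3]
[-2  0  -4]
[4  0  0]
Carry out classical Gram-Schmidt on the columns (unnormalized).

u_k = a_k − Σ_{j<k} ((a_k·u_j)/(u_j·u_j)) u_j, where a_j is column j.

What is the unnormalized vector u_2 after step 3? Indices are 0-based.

u_2 = (-3, -3/2, -47/10, 7/5)

Step 1: u_0 = a_0 = (3, 4, -2, 4).
Step 2: u_1 = a_1 − (-1/9)·u_0 = (4/3, -14/9, -2/9, 4/9).
Step 3: u_2 = a_2 − (-16/45)·u_0 − (1/20)·u_1 = (-3, -3/2, -47/10, 7/5).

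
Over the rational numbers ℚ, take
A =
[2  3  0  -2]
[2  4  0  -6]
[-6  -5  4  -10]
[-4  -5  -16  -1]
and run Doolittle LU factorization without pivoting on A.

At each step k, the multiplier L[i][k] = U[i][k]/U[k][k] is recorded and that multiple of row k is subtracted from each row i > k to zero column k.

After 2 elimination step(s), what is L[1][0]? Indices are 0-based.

[col 0] pivot 2
  R1 -= 1*R0 → (0, 1, 0, -4)  (L[1][0] := 1)
  R2 -= -3*R0 → (0, 4, 4, -16)  (L[2][0] := -3)
  R3 -= -2*R0 → (0, 1, -16, -5)  (L[3][0] := -2)
[col 1] pivot 1
  R2 -= 4*R1 → (0, 0, 4, 0)  (L[2][1] := 4)
  R3 -= 1*R1 → (0, 0, -16, -1)  (L[3][1] := 1)

L[1][0] = 1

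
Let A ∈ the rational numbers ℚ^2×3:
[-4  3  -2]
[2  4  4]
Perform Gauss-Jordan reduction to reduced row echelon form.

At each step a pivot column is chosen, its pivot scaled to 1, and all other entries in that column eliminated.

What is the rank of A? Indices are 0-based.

pivot(0,0)=-4: scale R0 → (1, -3/4, 1/2)
  clear (1,0): R1 −= (2)R0 → (0, 11/2, 3)
pivot(1,1)=11/2: scale R1 → (0, 1, 6/11)
  clear (0,1): R0 −= (-3/4)R1 → (1, 0, 10/11)

rank = 2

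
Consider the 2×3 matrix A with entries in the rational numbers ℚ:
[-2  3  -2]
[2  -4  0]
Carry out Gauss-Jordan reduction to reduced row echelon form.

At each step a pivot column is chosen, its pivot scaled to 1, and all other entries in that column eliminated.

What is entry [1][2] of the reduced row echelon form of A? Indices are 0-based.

M[1][2] = 2

step 1: normalize row 0 (÷-2) = (1, -3/2, 1)
  row 1: subtract 2×row0 = (0, -1, -2)
step 2: normalize row 1 (÷-1) = (0, 1, 2)
  row 0: subtract -3/2×row1 = (1, 0, 4)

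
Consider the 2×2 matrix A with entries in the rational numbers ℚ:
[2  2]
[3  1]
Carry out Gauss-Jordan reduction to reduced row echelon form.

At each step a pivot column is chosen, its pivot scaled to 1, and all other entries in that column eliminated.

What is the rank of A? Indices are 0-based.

rank = 2

[1] R0 /= 2  ⇒  (1, 1)
     R1 -= 3·R0  ⇒  (0, -2)
[2] R1 /= -2  ⇒  (0, 1)
     R0 -= 1·R1  ⇒  (1, 0)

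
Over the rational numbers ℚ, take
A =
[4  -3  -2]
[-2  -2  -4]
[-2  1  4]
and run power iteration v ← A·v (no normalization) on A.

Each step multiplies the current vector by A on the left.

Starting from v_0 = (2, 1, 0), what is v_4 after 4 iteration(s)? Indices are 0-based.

v_0 = (2, 1, 0).
v_1 = A·v_0 = (5, -6, -3).
v_2 = A·v_1 = (44, 14, -28).
v_3 = A·v_2 = (190, -4, -186).
v_4 = A·v_3 = (1144, 372, -1128).

v_4 = (1144, 372, -1128)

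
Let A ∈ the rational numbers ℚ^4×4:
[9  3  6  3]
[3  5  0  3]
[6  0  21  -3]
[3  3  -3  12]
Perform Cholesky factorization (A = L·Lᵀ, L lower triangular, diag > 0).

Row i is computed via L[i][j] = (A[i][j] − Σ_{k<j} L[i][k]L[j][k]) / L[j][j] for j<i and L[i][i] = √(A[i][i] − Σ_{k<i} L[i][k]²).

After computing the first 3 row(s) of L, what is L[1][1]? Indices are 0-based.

L[1][1] = 2

Step 1: L[0][0] = √(9) = 3.
  L[1][0] = (3) / L[0][0] = 1.
Step 2: L[1][1] = √(4) = 2.
  L[2][0] = (6) / L[0][0] = 2.
  L[2][1] = (-2) / L[1][1] = -1.
Step 3: L[2][2] = √(16) = 4.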